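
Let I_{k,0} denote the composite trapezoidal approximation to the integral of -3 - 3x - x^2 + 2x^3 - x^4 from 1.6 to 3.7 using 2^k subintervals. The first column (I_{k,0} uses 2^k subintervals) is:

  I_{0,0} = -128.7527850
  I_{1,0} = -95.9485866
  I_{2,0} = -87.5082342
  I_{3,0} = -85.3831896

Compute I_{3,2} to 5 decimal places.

-84.67351

Richardson extrapolation on the trapezoidal column (denominator 4−1=3):
I_{2,1} = -87.5082342 + (-87.5082342 − (-95.9485866))/3 = -84.6947834
I_{3,1} = (4·(-85.3831896) − (-87.5082342)) / 3 = -84.6748414
I_{3,2} = -84.6748414 + (-84.6748414 − (-84.6947834))/15 = -84.6735119
(Column j=1 coincides with Simpson's rule on the same nodes.)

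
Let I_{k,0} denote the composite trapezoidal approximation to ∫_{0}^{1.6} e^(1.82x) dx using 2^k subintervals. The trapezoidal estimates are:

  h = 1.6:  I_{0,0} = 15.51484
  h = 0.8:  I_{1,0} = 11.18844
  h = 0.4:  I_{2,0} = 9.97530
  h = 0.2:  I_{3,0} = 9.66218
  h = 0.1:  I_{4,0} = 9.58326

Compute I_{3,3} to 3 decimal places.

9.557

I_{1,1} = (4·11.18844 − 15.51484) / 3 = 9.74631
I_{2,1} = (4·9.97530 − 11.18844) / 3 = 9.57092
I_{3,1} = (4·9.66218 − 9.97530) / 3 = 9.55781
I_{2,2} = (16·9.57092 − 9.74631) / 15 = 9.55923
I_{3,2} = (16·9.55781 − 9.57092) / 15 = 9.55694
I_{3,3} = 9.55694 + (9.55694 − 9.55923)/63 = 9.55690
(Column j=1 coincides with Simpson's rule on the same nodes.)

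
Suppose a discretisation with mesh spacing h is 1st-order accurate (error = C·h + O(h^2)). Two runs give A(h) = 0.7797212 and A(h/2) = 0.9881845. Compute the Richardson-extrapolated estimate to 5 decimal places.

1.19665

The leading error scales as h; refining by a factor of 2 reduces it by 2^1 = 2.
Extrapolated value = (2·A(h/2) − A(h)) / (2 − 1)
= (2·0.9881845 − 0.7797212) / 1
= 1.1966478 / 1 = 1.1966478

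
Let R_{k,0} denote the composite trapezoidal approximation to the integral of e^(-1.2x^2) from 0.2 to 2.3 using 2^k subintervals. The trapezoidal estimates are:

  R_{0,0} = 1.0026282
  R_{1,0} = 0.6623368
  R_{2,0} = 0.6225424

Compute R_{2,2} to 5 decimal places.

Richardson extrapolation on the trapezoidal column (denominator 4−1=3):
R_{1,1} = 0.6623368 + (0.6623368 − 1.0026282)/3 = 0.5489063
R_{2,1} = 0.6225424 + (0.6225424 − 0.6623368)/3 = 0.6092776
R_{2,2} = (16·0.6092776 − 0.5489063) / 15 = 0.6133024
(Column j=1 coincides with Simpson's rule on the same nodes.)

0.61330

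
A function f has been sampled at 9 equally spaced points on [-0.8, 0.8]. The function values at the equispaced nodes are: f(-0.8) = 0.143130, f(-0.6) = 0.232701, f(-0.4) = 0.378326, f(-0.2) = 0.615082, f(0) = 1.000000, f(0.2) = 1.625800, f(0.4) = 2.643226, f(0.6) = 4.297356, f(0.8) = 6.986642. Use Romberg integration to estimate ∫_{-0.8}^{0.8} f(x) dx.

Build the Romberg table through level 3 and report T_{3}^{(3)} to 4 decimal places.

2.8163

T_{0}^{(0)} (trapezoid, 1 panel, h=1.6000): 5.703818
T_{1}^{(0)} (trapezoid, 2 panels, h=0.8000): 3.651909
T_{2}^{(0)} (trapezoid, 4 panels, h=0.4000): 3.034575
T_{3}^{(0)} (trapezoid, 8 panels, h=0.2000): 2.871475
T_{1}^{(1)} = 3.651909 + (3.651909 − 5.703818)/3 = 2.967939
T_{2}^{(1)} = 3.034575 + (3.034575 − 3.651909)/3 = 2.828797
T_{3}^{(1)} = 2.871475 + (2.871475 − 3.034575)/3 = 2.817108
T_{2}^{(2)} = 2.828797 + (2.828797 − 2.967939)/15 = 2.819521
T_{3}^{(2)} = 2.817108 + (2.817108 − 2.828797)/15 = 2.816329
T_{3}^{(3)} = 2.816329 + (2.816329 − 2.819521)/63 = 2.816278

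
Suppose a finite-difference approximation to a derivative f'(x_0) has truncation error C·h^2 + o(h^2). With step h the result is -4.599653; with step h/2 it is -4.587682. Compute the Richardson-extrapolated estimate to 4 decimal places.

-4.5837

The leading error scales as h^2; refining by a factor of 2 reduces it by 2^2 = 4.
Extrapolated value = (4·A(h/2) − A(h)) / (4 − 1)
= (4·(-4.587682) − (-4.599653)) / 3
= -13.751075 / 3 = -4.583692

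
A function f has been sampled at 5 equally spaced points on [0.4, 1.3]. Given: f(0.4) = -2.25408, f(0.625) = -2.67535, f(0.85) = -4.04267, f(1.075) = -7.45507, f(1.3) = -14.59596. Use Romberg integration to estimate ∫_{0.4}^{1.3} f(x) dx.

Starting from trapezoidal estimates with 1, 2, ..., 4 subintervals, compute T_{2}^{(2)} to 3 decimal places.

-4.906

T_{0}^{(0)} (trapezoid, 1 panel, h=0.9000): -7.58252
T_{1}^{(0)} (trapezoid, 2 panels, h=0.4500): -5.61046
T_{2}^{(0)} (trapezoid, 4 panels, h=0.2250): -5.08457
T_{1}^{(1)} = -5.61046 + (-5.61046 − (-7.58252))/3 = -4.95311
T_{2}^{(1)} = -5.08457 + (-5.08457 − (-5.61046))/3 = -4.90927
T_{2}^{(2)} = -4.90927 + (-4.90927 − (-4.95311))/15 = -4.90635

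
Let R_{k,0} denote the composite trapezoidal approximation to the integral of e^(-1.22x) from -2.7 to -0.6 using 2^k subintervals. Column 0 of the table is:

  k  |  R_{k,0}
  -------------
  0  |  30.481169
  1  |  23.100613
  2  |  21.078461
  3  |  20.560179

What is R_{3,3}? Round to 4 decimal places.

20.3862

Richardson extrapolation on the trapezoidal column (denominator 4−1=3):
R_{1,1} = (4·23.100613 − 30.481169) / 3 = 20.640428
R_{2,1} = (4·21.078461 − 23.100613) / 3 = 20.404410
R_{3,1} = 20.560179 + (20.560179 − 21.078461)/3 = 20.387418
R_{2,2} = 20.404410 + (20.404410 − 20.640428)/15 = 20.388675
R_{3,2} = 20.387418 + (20.387418 − 20.404410)/15 = 20.386285
R_{3,3} = 20.386285 + (20.386285 − 20.388675)/63 = 20.386247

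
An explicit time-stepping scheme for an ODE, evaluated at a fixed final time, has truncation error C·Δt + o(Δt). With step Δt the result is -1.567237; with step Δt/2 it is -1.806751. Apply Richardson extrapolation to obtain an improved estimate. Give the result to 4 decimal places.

Extrapolated value = (2·A(Δt/2) − A(Δt)) / (2 − 1)
= (2·(-1.806751) − (-1.567237)) / 1
= -2.046265 / 1 = -2.046265

-2.0463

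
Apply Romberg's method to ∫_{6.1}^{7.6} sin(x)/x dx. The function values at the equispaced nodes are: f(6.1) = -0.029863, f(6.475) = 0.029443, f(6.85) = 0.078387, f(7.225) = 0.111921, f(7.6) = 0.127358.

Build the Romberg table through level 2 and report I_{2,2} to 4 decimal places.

0.1024

I_{0,0} (trapezoid, 1 panel, h=1.5000): 0.073121
I_{1,0} (trapezoid, 2 panels, h=0.7500): 0.095351
I_{2,0} (trapezoid, 4 panels, h=0.3750): 0.100687
I_{1,1} = 0.095351 + (0.095351 − 0.073121)/3 = 0.102761
I_{2,1} = 0.100687 + (0.100687 − 0.095351)/3 = 0.102466
I_{2,2} = 0.102466 + (0.102466 − 0.102761)/15 = 0.102446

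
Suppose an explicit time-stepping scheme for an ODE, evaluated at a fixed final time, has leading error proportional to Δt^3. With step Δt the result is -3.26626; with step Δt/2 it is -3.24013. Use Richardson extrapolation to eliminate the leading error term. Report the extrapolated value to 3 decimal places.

-3.236

The leading error scales as Δt^3; refining by a factor of 2 reduces it by 2^3 = 8.
Extrapolated value = (8·A(Δt/2) − A(Δt)) / (8 − 1)
= (8·(-3.24013) − (-3.26626)) / 7
= -22.65478 / 7 = -3.23640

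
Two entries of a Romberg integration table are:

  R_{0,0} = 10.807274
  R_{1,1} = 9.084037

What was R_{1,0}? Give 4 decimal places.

9.5148

From R_{1,1} = (4·R_{1,0} − R_{0,0})/3, solve for R_{1,0}:
4·R_{1,0} = 3·9.084037 + 10.807274 = 38.059385
R_{1,0} = 9.514846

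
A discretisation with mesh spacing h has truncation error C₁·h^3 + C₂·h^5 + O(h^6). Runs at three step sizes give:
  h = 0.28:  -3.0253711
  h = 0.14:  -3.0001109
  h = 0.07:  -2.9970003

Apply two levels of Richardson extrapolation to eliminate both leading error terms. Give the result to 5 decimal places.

-2.99656

First eliminate the h^3 term (factor 2^3 = 8):
  B₁ = (8·(-3.0001109) − (-3.0253711))/7 = -2.9965023
  B₂ = (8·(-2.9970003) − (-3.0001109))/7 = -2.9965559
Then eliminate the h^5 term (factor 2^5 = 32):
  (32·(-2.9965559) − (-2.9965023))/31 = -2.9965576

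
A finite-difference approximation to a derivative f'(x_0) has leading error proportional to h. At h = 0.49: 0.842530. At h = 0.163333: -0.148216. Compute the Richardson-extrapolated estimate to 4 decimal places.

-0.6436

The leading error scales as h; refining by a factor of 3 reduces it by 3^1 = 3.
Extrapolated value = (3·A(h/3) − A(h)) / (3 − 1)
= (3·(-0.148216) − 0.842530) / 2
= -1.287178 / 2 = -0.643589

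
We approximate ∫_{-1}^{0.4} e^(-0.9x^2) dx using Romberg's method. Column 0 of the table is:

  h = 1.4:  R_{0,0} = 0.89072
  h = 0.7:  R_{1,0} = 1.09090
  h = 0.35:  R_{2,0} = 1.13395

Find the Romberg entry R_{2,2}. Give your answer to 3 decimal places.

Richardson extrapolation on the trapezoidal column (denominator 4−1=3):
R_{1,1} = (4·1.09090 − 0.89072) / 3 = 1.15763
R_{2,1} = 1.13395 + (1.13395 − 1.09090)/3 = 1.14830
R_{2,2} = 1.14830 + (1.14830 − 1.15763)/15 = 1.14768
(Column j=1 coincides with Simpson's rule on the same nodes.)

1.148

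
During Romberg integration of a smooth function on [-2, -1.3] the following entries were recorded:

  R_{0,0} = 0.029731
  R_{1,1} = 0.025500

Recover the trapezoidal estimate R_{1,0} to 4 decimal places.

0.0266

From R_{1,1} = (4·R_{1,0} − R_{0,0})/3, solve for R_{1,0}:
4·R_{1,0} = 3·0.025500 + 0.029731 = 0.106231
R_{1,0} = 0.026558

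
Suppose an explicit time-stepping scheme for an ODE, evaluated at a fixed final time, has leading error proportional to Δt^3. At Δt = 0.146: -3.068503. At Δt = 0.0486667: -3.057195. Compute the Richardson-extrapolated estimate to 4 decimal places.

-3.0568

The leading error scales as Δt^3; refining by a factor of 3 reduces it by 3^3 = 27.
Extrapolated value = (27·A(Δt/3) − A(Δt)) / (27 − 1)
= (27·(-3.057195) − (-3.068503)) / 26
= -79.475762 / 26 = -3.056760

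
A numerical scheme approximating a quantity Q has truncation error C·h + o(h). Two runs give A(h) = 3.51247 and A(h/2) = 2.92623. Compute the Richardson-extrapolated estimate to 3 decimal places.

2.340

The leading error scales as h; refining by a factor of 2 reduces it by 2^1 = 2.
Extrapolated value = (2·A(h/2) − A(h)) / (2 − 1)
= (2·2.92623 − 3.51247) / 1
= 2.33999 / 1 = 2.33999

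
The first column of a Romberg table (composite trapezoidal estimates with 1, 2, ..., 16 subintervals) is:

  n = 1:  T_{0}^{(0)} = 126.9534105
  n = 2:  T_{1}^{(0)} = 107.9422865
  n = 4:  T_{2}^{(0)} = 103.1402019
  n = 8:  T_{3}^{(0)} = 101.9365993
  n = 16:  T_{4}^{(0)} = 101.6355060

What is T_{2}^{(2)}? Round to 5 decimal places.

Richardson extrapolation on the trapezoidal column (denominator 4−1=3):
T_{1}^{(1)} = 107.9422865 + (107.9422865 − 126.9534105)/3 = 101.6052452
T_{2}^{(1)} = (4·103.1402019 − 107.9422865) / 3 = 101.5395070
T_{2}^{(2)} = (16·101.5395070 − 101.6052452) / 15 = 101.5351245

101.53512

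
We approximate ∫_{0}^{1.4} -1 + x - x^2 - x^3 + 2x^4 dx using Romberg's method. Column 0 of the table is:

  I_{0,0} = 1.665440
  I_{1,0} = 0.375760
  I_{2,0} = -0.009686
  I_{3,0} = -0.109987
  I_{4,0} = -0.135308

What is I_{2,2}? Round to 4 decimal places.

-0.1438

Richardson extrapolation on the trapezoidal column (denominator 4−1=3):
I_{1,1} = (4·0.375760 − 1.665440) / 3 = -0.054133
I_{2,1} = (4·(-0.009686) − 0.375760) / 3 = -0.138168
I_{2,2} = (16·(-0.138168) − (-0.054133)) / 15 = -0.143770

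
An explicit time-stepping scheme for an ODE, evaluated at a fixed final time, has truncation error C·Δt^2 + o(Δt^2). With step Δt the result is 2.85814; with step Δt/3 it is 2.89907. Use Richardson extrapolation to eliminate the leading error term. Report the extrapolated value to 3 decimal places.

The leading error scales as Δt^2; refining by a factor of 3 reduces it by 3^2 = 9.
Extrapolated value = (9·A(Δt/3) − A(Δt)) / (9 − 1)
= (9·2.89907 − 2.85814) / 8
= 23.23349 / 8 = 2.90419

2.904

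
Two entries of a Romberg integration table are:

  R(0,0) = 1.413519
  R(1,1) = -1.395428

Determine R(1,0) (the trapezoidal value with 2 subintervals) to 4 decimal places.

From R(1,1) = (4·R(1,0) − R(0,0))/3, solve for R(1,0):
4·R(1,0) = 3·(-1.395428) + 1.413519 = -2.772765
R(1,0) = -0.693191

-0.6932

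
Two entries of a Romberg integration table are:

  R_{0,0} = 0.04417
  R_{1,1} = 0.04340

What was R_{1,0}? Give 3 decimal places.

From R_{1,1} = (4·R_{1,0} − R_{0,0})/3, solve for R_{1,0}:
4·R_{1,0} = 3·0.04340 + 0.04417 = 0.17437
R_{1,0} = 0.04359

0.044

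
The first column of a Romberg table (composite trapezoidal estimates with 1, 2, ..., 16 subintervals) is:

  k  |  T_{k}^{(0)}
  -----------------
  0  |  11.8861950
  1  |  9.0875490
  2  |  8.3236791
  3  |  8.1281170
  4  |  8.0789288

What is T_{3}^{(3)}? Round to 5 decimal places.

Richardson extrapolation on the trapezoidal column (denominator 4−1=3):
T_{1}^{(1)} = (4·9.0875490 − 11.8861950) / 3 = 8.1546670
T_{2}^{(1)} = 8.3236791 + (8.3236791 − 9.0875490)/3 = 8.0690558
T_{3}^{(1)} = (4·8.1281170 − 8.3236791) / 3 = 8.0629296
T_{2}^{(2)} = 8.0690558 + (8.0690558 − 8.1546670)/15 = 8.0633484
T_{3}^{(2)} = 8.0629296 + (8.0629296 − 8.0690558)/15 = 8.0625212
T_{3}^{(3)} = (64·8.0625212 − 8.0633484) / 63 = 8.0625081
(Column j=1 coincides with Simpson's rule on the same nodes.)

8.06251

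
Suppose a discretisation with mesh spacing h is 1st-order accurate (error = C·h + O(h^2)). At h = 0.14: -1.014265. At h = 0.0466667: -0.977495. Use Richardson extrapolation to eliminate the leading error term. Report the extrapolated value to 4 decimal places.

-0.9591

The leading error scales as h; refining by a factor of 3 reduces it by 3^1 = 3.
Extrapolated value = (3·A(h/3) − A(h)) / (3 − 1)
= (3·(-0.977495) − (-1.014265)) / 2
= -1.918220 / 2 = -0.959110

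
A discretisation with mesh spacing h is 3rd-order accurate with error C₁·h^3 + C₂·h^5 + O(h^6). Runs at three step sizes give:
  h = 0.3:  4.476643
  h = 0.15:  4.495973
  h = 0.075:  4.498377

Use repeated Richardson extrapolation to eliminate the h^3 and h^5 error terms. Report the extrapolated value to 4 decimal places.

4.4987

First eliminate the h^3 term (factor 2^3 = 8):
  B₁ = (8·4.495973 − 4.476643)/7 = 4.498734
  B₂ = (8·4.498377 − 4.495973)/7 = 4.498720
Then eliminate the h^5 term (factor 2^5 = 32):
  (32·4.498720 − 4.498734)/31 = 4.498720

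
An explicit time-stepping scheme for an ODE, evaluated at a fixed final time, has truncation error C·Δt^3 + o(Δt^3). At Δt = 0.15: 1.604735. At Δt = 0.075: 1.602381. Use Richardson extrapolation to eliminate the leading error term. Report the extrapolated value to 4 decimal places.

1.6020

Extrapolated value = (8·A(Δt/2) − A(Δt)) / (8 − 1)
= (8·1.602381 − 1.604735) / 7
= 11.214313 / 7 = 1.602045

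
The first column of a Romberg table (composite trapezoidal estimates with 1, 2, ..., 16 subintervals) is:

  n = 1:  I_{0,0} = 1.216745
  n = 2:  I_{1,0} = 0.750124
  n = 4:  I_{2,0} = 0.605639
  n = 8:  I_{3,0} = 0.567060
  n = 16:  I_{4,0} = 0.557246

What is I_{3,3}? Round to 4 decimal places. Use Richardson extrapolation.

Richardson extrapolation on the trapezoidal column (denominator 4−1=3):
I_{1,1} = (4·0.750124 − 1.216745) / 3 = 0.594584
I_{2,1} = (4·0.605639 − 0.750124) / 3 = 0.557477
I_{3,1} = (4·0.567060 − 0.605639) / 3 = 0.554200
I_{2,2} = (16·0.557477 − 0.594584) / 15 = 0.555003
I_{3,2} = 0.554200 + (0.554200 − 0.557477)/15 = 0.553982
I_{3,3} = 0.553982 + (0.553982 − 0.555003)/63 = 0.553966

0.5540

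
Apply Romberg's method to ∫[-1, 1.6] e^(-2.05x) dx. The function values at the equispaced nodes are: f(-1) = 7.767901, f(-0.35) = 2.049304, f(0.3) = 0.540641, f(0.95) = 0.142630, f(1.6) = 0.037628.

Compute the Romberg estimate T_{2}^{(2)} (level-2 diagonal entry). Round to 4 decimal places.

3.7922

T_{0}^{(0)} (trapezoid, 1 panel, h=2.6000): 10.147188
T_{1}^{(0)} (trapezoid, 2 panels, h=1.3000): 5.776427
T_{2}^{(0)} (trapezoid, 4 panels, h=0.6500): 4.312971
T_{1}^{(1)} = 5.776427 + (5.776427 − 10.147188)/3 = 4.319507
T_{2}^{(1)} = 4.312971 + (4.312971 − 5.776427)/3 = 3.825152
T_{2}^{(2)} = 3.825152 + (3.825152 − 4.319507)/15 = 3.792195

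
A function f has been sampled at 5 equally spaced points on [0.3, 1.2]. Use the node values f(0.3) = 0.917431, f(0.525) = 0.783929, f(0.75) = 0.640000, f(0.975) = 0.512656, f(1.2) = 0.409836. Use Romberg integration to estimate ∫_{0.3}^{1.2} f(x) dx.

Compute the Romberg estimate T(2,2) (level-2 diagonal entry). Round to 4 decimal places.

0.5846

T(0,0) (trapezoid, 1 panel, h=0.9000): 0.597270
T(1,0) (trapezoid, 2 panels, h=0.4500): 0.586635
T(2,0) (trapezoid, 4 panels, h=0.2250): 0.585049
T(1,1) = 0.586635 + (0.586635 − 0.597270)/3 = 0.583090
T(2,1) = 0.585049 + (0.585049 − 0.586635)/3 = 0.584520
T(2,2) = 0.584520 + (0.584520 − 0.583090)/15 = 0.584615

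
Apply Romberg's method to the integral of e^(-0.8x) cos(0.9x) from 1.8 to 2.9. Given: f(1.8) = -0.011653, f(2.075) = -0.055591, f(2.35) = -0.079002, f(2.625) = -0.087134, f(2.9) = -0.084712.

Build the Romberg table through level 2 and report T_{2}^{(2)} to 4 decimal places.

-0.0757

T_{0}^{(0)} (trapezoid, 1 panel, h=1.1000): -0.053001
T_{1}^{(0)} (trapezoid, 2 panels, h=0.5500): -0.069951
T_{2}^{(0)} (trapezoid, 4 panels, h=0.2750): -0.074225
T_{1}^{(1)} = -0.069951 + (-0.069951 − (-0.053001))/3 = -0.075601
T_{2}^{(1)} = -0.074225 + (-0.074225 − (-0.069951))/3 = -0.075650
T_{2}^{(2)} = -0.075650 + (-0.075650 − (-0.075601))/15 = -0.075653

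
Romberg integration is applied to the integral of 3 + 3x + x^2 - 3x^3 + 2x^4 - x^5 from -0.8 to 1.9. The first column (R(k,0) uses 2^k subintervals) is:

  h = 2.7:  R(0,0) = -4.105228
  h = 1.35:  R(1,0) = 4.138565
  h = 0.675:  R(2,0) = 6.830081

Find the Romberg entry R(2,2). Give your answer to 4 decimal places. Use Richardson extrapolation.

7.7833

R(1,1) = (4·4.138565 − (-4.105228)) / 3 = 6.886496
R(2,1) = 6.830081 + (6.830081 − 4.138565)/3 = 7.727253
R(2,2) = (16·7.727253 − 6.886496) / 15 = 7.783303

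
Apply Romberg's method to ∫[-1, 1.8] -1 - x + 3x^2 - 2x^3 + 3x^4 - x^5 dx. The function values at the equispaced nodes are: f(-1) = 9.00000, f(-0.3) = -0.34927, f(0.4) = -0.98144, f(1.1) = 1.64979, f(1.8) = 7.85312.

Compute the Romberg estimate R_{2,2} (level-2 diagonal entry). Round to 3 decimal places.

4.599

R_{0,0} (trapezoid, 1 panel, h=2.8000): 23.59437
R_{1,0} (trapezoid, 2 panels, h=1.4000): 10.42317
R_{2,0} (trapezoid, 4 panels, h=0.7000): 6.12195
R_{1,1} = 10.42317 + (10.42317 − 23.59437)/3 = 6.03277
R_{2,1} = 6.12195 + (6.12195 − 10.42317)/3 = 4.68821
R_{2,2} = 4.68821 + (4.68821 − 6.03277)/15 = 4.59857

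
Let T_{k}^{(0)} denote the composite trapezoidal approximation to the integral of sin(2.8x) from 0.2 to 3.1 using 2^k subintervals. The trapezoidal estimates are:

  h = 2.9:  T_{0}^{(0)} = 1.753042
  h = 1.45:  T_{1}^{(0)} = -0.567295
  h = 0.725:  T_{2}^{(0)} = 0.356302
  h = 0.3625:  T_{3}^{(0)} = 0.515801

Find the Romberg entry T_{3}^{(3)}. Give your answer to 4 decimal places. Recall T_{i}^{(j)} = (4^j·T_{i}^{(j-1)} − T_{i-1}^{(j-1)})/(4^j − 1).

Richardson extrapolation on the trapezoidal column (denominator 4−1=3):
T_{1}^{(1)} = (4·(-0.567295) − 1.753042) / 3 = -1.340741
T_{2}^{(1)} = (4·0.356302 − (-0.567295)) / 3 = 0.664168
T_{3}^{(1)} = (4·0.515801 − 0.356302) / 3 = 0.568967
T_{2}^{(2)} = 0.664168 + (0.664168 − (-1.340741))/15 = 0.797829
T_{3}^{(2)} = (16·0.568967 − 0.664168) / 15 = 0.562620
T_{3}^{(3)} = (64·0.562620 − 0.797829) / 63 = 0.558887

0.5589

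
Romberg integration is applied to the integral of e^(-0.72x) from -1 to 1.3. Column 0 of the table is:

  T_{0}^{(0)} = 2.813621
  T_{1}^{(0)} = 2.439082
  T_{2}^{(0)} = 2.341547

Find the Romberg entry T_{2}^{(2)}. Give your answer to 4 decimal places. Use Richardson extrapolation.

2.3087

Richardson extrapolation on the trapezoidal column (denominator 4−1=3):
T_{1}^{(1)} = 2.439082 + (2.439082 − 2.813621)/3 = 2.314236
T_{2}^{(1)} = 2.341547 + (2.341547 − 2.439082)/3 = 2.309035
T_{2}^{(2)} = (16·2.309035 − 2.314236) / 15 = 2.308688
(Column j=1 coincides with Simpson's rule on the same nodes.)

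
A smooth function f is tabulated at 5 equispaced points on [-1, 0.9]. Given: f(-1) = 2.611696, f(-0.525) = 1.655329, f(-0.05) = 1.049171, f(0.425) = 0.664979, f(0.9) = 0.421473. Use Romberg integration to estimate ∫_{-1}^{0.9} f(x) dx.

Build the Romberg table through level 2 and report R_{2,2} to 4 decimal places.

2.2815

R_{0,0} (trapezoid, 1 panel, h=1.9000): 2.881511
R_{1,0} (trapezoid, 2 panels, h=0.9500): 2.437468
R_{2,0} (trapezoid, 4 panels, h=0.4750): 2.320880
R_{1,1} = 2.437468 + (2.437468 − 2.881511)/3 = 2.289454
R_{2,1} = 2.320880 + (2.320880 − 2.437468)/3 = 2.282017
R_{2,2} = 2.282017 + (2.282017 − 2.289454)/15 = 2.281521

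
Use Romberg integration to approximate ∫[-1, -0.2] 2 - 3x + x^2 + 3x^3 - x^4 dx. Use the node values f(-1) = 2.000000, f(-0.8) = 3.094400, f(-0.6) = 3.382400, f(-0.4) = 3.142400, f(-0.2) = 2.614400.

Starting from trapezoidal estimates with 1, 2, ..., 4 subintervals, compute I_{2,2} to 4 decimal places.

2.4219

I_{0,0} (trapezoid, 1 panel, h=0.8000): 1.845760
I_{1,0} (trapezoid, 2 panels, h=0.4000): 2.275840
I_{2,0} (trapezoid, 4 panels, h=0.2000): 2.385280
I_{1,1} = 2.275840 + (2.275840 − 1.845760)/3 = 2.419200
I_{2,1} = 2.385280 + (2.385280 − 2.275840)/3 = 2.421760
I_{2,2} = 2.421760 + (2.421760 − 2.419200)/15 = 2.421931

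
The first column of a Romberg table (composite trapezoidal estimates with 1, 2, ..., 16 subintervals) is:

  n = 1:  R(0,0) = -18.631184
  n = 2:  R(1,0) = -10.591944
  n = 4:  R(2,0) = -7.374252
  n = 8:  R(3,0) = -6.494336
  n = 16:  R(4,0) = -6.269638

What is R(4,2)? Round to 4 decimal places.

Richardson extrapolation on the trapezoidal column (denominator 4−1=3):
R(3,1) = (4·(-6.494336) − (-7.374252)) / 3 = -6.201031
R(4,1) = -6.269638 + (-6.269638 − (-6.494336))/3 = -6.194739
R(4,2) = -6.194739 + (-6.194739 − (-6.201031))/15 = -6.194320

-6.1943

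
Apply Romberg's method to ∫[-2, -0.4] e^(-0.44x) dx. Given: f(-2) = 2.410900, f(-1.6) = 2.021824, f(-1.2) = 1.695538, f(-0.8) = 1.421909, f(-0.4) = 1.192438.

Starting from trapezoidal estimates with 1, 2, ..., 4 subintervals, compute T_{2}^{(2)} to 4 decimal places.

2.7692

T_{0}^{(0)} (trapezoid, 1 panel, h=1.6000): 2.882670
T_{1}^{(0)} (trapezoid, 2 panels, h=0.8000): 2.797766
T_{2}^{(0)} (trapezoid, 4 panels, h=0.4000): 2.776376
T_{1}^{(1)} = 2.797766 + (2.797766 − 2.882670)/3 = 2.769465
T_{2}^{(1)} = 2.776376 + (2.776376 − 2.797766)/3 = 2.769246
T_{2}^{(2)} = 2.769246 + (2.769246 − 2.769465)/15 = 2.769231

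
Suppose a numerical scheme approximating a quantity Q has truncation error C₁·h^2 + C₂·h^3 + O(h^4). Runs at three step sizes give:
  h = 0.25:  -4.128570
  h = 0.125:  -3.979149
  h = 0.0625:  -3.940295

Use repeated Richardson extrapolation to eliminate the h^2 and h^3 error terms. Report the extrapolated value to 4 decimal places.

First eliminate the h^2 term (factor 2^2 = 4):
  B₁ = (4·(-3.979149) − (-4.128570))/3 = -3.929342
  B₂ = (4·(-3.940295) − (-3.979149))/3 = -3.927344
Then eliminate the h^3 term (factor 2^3 = 8):
  (8·(-3.927344) − (-3.929342))/7 = -3.927059

-3.9271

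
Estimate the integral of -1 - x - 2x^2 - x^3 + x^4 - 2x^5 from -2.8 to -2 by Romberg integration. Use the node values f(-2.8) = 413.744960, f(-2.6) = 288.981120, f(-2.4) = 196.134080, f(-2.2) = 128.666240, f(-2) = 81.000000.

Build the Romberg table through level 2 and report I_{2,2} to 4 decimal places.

I_{0,0} (trapezoid, 1 panel, h=0.8000): 197.897984
I_{1,0} (trapezoid, 2 panels, h=0.4000): 177.402624
I_{2,0} (trapezoid, 4 panels, h=0.2000): 172.230784
I_{1,1} = 177.402624 + (177.402624 − 197.897984)/3 = 170.570837
I_{2,1} = 172.230784 + (172.230784 − 177.402624)/3 = 170.506837
I_{2,2} = 170.506837 + (170.506837 − 170.570837)/15 = 170.502570

170.5026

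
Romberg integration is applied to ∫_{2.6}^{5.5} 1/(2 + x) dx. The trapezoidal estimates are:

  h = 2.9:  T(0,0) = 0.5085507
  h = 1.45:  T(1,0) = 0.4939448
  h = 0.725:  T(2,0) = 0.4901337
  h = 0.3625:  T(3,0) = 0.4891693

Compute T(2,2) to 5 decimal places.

0.48885

Richardson extrapolation on the trapezoidal column (denominator 4−1=3):
T(1,1) = (4·0.4939448 − 0.5085507) / 3 = 0.4890762
T(2,1) = 0.4901337 + (0.4901337 − 0.4939448)/3 = 0.4888633
T(2,2) = 0.4888633 + (0.4888633 − 0.4890762)/15 = 0.4888491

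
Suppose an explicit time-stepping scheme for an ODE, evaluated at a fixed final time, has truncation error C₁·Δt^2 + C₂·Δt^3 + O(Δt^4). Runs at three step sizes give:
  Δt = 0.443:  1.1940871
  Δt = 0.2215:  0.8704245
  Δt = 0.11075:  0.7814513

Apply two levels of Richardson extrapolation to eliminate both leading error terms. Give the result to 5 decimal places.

First eliminate the Δt^2 term (factor 2^2 = 4):
  B₁ = (4·0.8704245 − 1.1940871)/3 = 0.7625370
  B₂ = (4·0.7814513 − 0.8704245)/3 = 0.7517936
Then eliminate the Δt^3 term (factor 2^3 = 8):
  (8·0.7517936 − 0.7625370)/7 = 0.7502588

0.75026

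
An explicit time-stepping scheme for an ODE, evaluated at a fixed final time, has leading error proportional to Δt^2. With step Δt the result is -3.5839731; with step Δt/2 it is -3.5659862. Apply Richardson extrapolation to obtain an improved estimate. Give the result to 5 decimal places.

The leading error scales as Δt^2; refining by a factor of 2 reduces it by 2^2 = 4.
Extrapolated value = (4·A(Δt/2) − A(Δt)) / (4 − 1)
= (4·(-3.5659862) − (-3.5839731)) / 3
= -10.6799717 / 3 = -3.5599906

-3.55999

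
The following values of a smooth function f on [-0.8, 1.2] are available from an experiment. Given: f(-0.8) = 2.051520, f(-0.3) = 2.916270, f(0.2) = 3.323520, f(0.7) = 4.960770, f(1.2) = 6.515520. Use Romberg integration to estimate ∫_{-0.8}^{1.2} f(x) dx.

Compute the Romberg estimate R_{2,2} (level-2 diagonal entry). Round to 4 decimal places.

R_{0,0} (trapezoid, 1 panel, h=2.0000): 8.567040
R_{1,0} (trapezoid, 2 panels, h=1.0000): 7.607040
R_{2,0} (trapezoid, 4 panels, h=0.5000): 7.742040
R_{1,1} = 7.607040 + (7.607040 − 8.567040)/3 = 7.287040
R_{2,1} = 7.742040 + (7.742040 − 7.607040)/3 = 7.787040
R_{2,2} = 7.787040 + (7.787040 − 7.287040)/15 = 7.820373

7.8204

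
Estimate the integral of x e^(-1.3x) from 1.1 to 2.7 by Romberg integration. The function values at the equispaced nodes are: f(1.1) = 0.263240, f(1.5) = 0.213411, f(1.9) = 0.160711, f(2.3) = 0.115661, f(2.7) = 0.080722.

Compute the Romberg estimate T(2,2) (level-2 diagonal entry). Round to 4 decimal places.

T(0,0) (trapezoid, 1 panel, h=1.6000): 0.275170
T(1,0) (trapezoid, 2 panels, h=0.8000): 0.266154
T(2,0) (trapezoid, 4 panels, h=0.4000): 0.264706
T(1,1) = 0.266154 + (0.266154 − 0.275170)/3 = 0.263149
T(2,1) = 0.264706 + (0.264706 − 0.266154)/3 = 0.264223
T(2,2) = 0.264223 + (0.264223 − 0.263149)/15 = 0.264295

0.2643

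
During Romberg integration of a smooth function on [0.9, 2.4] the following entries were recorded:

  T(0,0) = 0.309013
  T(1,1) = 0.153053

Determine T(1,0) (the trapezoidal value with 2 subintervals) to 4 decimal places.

0.1920

From T(1,1) = (4·T(1,0) − T(0,0))/3, solve for T(1,0):
4·T(1,0) = 3·0.153053 + 0.309013 = 0.768172
T(1,0) = 0.192043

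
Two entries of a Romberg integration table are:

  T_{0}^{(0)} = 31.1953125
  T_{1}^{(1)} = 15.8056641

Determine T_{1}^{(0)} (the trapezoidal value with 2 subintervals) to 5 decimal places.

From T_{1}^{(1)} = (4·T_{1}^{(0)} − T_{0}^{(0)})/3, solve for T_{1}^{(0)}:
4·T_{1}^{(0)} = 3·15.8056641 + 31.1953125 = 78.6123048
T_{1}^{(0)} = 19.6530762

19.65308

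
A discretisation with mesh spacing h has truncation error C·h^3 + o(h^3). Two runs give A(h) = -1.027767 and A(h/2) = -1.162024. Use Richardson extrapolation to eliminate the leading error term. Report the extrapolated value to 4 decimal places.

Extrapolated value = (8·A(h/2) − A(h)) / (8 − 1)
= (8·(-1.162024) − (-1.027767)) / 7
= -8.268425 / 7 = -1.181204

-1.1812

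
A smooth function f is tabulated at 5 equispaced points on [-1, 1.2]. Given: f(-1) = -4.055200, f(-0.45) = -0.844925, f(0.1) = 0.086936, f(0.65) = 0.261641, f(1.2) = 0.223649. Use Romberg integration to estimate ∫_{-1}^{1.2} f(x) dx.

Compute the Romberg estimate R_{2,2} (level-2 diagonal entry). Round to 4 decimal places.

R_{0,0} (trapezoid, 1 panel, h=2.2000): -4.214706
R_{1,0} (trapezoid, 2 panels, h=1.1000): -2.011723
R_{2,0} (trapezoid, 4 panels, h=0.5500): -1.326668
R_{1,1} = -2.011723 + (-2.011723 − (-4.214706))/3 = -1.277395
R_{2,1} = -1.326668 + (-1.326668 − (-2.011723))/3 = -1.098316
R_{2,2} = -1.098316 + (-1.098316 − (-1.277395))/15 = -1.086377

-1.0864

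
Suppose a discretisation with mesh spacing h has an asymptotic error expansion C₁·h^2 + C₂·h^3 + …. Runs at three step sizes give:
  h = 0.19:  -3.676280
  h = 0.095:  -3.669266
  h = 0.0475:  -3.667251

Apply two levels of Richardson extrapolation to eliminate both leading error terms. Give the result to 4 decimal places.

First eliminate the h^2 term (factor 2^2 = 4):
  B₁ = (4·(-3.669266) − (-3.676280))/3 = -3.666928
  B₂ = (4·(-3.667251) − (-3.669266))/3 = -3.666579
Then eliminate the h^3 term (factor 2^3 = 8):
  (8·(-3.666579) − (-3.666928))/7 = -3.666529

-3.6665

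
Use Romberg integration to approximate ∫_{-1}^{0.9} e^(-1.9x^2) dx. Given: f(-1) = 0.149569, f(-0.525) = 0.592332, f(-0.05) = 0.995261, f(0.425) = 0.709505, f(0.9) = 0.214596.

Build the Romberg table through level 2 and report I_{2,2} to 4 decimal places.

I_{0,0} (trapezoid, 1 panel, h=1.9000): 0.345957
I_{1,0} (trapezoid, 2 panels, h=0.9500): 1.118476
I_{2,0} (trapezoid, 4 panels, h=0.4750): 1.177611
I_{1,1} = 1.118476 + (1.118476 − 0.345957)/3 = 1.375982
I_{2,1} = 1.177611 + (1.177611 − 1.118476)/3 = 1.197323
I_{2,2} = 1.197323 + (1.197323 − 1.375982)/15 = 1.185412

1.1854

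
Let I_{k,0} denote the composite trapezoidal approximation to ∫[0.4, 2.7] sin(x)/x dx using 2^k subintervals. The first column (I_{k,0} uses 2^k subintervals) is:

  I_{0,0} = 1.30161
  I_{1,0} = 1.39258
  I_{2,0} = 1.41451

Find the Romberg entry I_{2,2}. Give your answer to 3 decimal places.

Richardson extrapolation on the trapezoidal column (denominator 4−1=3):
I_{1,1} = (4·1.39258 − 1.30161) / 3 = 1.42290
I_{2,1} = 1.41451 + (1.41451 − 1.39258)/3 = 1.42182
I_{2,2} = (16·1.42182 − 1.42290) / 15 = 1.42175
(Column j=1 coincides with Simpson's rule on the same nodes.)

1.422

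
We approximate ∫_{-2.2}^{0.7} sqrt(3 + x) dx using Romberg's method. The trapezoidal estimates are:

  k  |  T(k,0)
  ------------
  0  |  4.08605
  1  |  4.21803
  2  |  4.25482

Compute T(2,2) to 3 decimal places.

T(1,1) = 4.21803 + (4.21803 − 4.08605)/3 = 4.26202
T(2,1) = 4.25482 + (4.25482 − 4.21803)/3 = 4.26708
T(2,2) = (16·4.26708 − 4.26202) / 15 = 4.26742

4.267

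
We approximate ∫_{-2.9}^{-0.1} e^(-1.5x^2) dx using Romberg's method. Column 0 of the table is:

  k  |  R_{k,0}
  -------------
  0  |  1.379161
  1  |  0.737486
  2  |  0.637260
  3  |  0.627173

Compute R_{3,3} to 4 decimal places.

R_{1,1} = (4·0.737486 − 1.379161) / 3 = 0.523594
R_{2,1} = (4·0.637260 − 0.737486) / 3 = 0.603851
R_{3,1} = (4·0.627173 − 0.637260) / 3 = 0.623811
R_{2,2} = (16·0.603851 − 0.523594) / 15 = 0.609201
R_{3,2} = 0.623811 + (0.623811 − 0.603851)/15 = 0.625142
R_{3,3} = (64·0.625142 − 0.609201) / 63 = 0.625395

0.6254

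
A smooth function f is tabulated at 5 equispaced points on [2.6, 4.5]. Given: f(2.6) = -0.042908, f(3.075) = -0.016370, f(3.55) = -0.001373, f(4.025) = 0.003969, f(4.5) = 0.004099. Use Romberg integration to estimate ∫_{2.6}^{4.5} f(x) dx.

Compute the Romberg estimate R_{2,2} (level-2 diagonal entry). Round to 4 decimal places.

-0.0145

R_{0,0} (trapezoid, 1 panel, h=1.9000): -0.036869
R_{1,0} (trapezoid, 2 panels, h=0.9500): -0.019739
R_{2,0} (trapezoid, 4 panels, h=0.4750): -0.015760
R_{1,1} = -0.019739 + (-0.019739 − (-0.036869))/3 = -0.014029
R_{2,1} = -0.015760 + (-0.015760 − (-0.019739))/3 = -0.014434
R_{2,2} = -0.014434 + (-0.014434 − (-0.014029))/15 = -0.014461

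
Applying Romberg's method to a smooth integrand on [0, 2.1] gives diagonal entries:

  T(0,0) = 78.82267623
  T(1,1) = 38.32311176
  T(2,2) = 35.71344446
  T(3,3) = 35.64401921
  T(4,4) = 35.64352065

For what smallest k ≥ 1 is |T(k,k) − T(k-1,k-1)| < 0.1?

k = 3

|T(1,1) − T(0,0)| = 40.49956447 ≥ 0.1
|T(2,2) − T(1,1)| = 2.60966730 ≥ 0.1
|T(3,3) − T(2,2)| = 0.06942525 < 0.1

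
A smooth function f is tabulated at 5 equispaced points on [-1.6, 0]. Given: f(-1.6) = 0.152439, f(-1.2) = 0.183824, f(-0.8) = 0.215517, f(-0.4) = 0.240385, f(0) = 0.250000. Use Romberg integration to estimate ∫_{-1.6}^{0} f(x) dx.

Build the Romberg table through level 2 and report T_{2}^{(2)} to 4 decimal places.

0.3374

T_{0}^{(0)} (trapezoid, 1 panel, h=1.6000): 0.321951
T_{1}^{(0)} (trapezoid, 2 panels, h=0.8000): 0.333389
T_{2}^{(0)} (trapezoid, 4 panels, h=0.4000): 0.336378
T_{1}^{(1)} = 0.333389 + (0.333389 − 0.321951)/3 = 0.337202
T_{2}^{(1)} = 0.336378 + (0.336378 − 0.333389)/3 = 0.337374
T_{2}^{(2)} = 0.337374 + (0.337374 − 0.337202)/15 = 0.337385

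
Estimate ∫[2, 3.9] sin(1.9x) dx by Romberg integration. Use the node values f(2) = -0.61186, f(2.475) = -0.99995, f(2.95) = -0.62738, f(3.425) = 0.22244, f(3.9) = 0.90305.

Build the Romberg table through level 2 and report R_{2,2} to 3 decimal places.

R_{0,0} (trapezoid, 1 panel, h=1.9000): 0.27663
R_{1,0} (trapezoid, 2 panels, h=0.9500): -0.45770
R_{2,0} (trapezoid, 4 panels, h=0.4750): -0.59817
R_{1,1} = -0.45770 + (-0.45770 − 0.27663)/3 = -0.70248
R_{2,1} = -0.59817 + (-0.59817 − (-0.45770))/3 = -0.64499
R_{2,2} = -0.64499 + (-0.64499 − (-0.70248))/15 = -0.64116

-0.641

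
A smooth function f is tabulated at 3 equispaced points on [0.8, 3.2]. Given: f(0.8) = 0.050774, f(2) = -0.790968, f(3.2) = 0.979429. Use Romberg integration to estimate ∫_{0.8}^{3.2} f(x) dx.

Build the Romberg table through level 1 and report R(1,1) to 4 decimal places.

R(0,0) (trapezoid, 1 panel, h=2.4000): 1.236244
R(1,0) (trapezoid, 2 panels, h=1.2000): -0.331040
R(1,1) = -0.331040 + (-0.331040 − 1.236244)/3 = -0.853468

-0.8535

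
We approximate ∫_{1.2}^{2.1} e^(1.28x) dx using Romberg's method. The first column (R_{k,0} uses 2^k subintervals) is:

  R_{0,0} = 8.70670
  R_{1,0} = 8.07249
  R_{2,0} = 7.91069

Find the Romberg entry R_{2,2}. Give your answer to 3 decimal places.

7.856

Richardson extrapolation on the trapezoidal column (denominator 4−1=3):
R_{1,1} = (4·8.07249 − 8.70670) / 3 = 7.86109
R_{2,1} = (4·7.91069 − 8.07249) / 3 = 7.85676
R_{2,2} = 7.85676 + (7.85676 − 7.86109)/15 = 7.85647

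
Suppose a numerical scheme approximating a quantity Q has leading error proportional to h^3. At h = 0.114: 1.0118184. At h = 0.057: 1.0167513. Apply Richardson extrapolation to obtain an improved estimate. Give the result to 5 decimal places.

1.01746

The leading error scales as h^3; refining by a factor of 2 reduces it by 2^3 = 8.
Extrapolated value = (8·A(h/2) − A(h)) / (8 − 1)
= (8·1.0167513 − 1.0118184) / 7
= 7.1221920 / 7 = 1.0174560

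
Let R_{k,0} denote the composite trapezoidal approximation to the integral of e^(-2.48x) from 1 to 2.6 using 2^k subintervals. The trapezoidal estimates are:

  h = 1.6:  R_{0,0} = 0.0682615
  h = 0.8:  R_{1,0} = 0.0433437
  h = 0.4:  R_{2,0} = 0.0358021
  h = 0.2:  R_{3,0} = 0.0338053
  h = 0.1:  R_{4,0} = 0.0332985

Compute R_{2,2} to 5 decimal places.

0.03317

R_{1,1} = (4·0.0433437 − 0.0682615) / 3 = 0.0350378
R_{2,1} = (4·0.0358021 − 0.0433437) / 3 = 0.0332882
R_{2,2} = (16·0.0332882 − 0.0350378) / 15 = 0.0331716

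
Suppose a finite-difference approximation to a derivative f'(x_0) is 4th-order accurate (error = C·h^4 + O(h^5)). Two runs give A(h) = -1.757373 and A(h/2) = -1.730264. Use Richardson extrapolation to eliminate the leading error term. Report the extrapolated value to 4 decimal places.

-1.7285

The leading error scales as h^4; refining by a factor of 2 reduces it by 2^4 = 16.
Extrapolated value = (16·A(h/2) − A(h)) / (16 − 1)
= (16·(-1.730264) − (-1.757373)) / 15
= -25.926851 / 15 = -1.728457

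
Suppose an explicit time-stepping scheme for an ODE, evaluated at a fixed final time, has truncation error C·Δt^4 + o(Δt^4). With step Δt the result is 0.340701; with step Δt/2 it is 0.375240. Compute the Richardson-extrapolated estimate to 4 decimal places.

The leading error scales as Δt^4; refining by a factor of 2 reduces it by 2^4 = 16.
Extrapolated value = (16·A(Δt/2) − A(Δt)) / (16 − 1)
= (16·0.375240 − 0.340701) / 15
= 5.663139 / 15 = 0.377543

0.3775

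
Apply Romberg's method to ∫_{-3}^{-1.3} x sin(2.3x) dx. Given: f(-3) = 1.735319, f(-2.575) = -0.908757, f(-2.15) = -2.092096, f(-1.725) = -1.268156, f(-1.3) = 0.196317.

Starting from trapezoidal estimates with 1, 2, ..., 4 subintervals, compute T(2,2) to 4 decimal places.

-1.5346

T(0,0) (trapezoid, 1 panel, h=1.7000): 1.641891
T(1,0) (trapezoid, 2 panels, h=0.8500): -0.957336
T(2,0) (trapezoid, 4 panels, h=0.4250): -1.403856
T(1,1) = -0.957336 + (-0.957336 − 1.641891)/3 = -1.823745
T(2,1) = -1.403856 + (-1.403856 − (-0.957336))/3 = -1.552696
T(2,2) = -1.552696 + (-1.552696 − (-1.823745))/15 = -1.534626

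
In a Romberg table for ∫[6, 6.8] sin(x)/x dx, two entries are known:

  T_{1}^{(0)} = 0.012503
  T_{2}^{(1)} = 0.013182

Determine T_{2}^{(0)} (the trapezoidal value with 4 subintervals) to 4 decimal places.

0.0130

From T_{2}^{(1)} = (4·T_{2}^{(0)} − T_{1}^{(0)})/3, solve for T_{2}^{(0)}:
4·T_{2}^{(0)} = 3·0.013182 + 0.012503 = 0.052049
T_{2}^{(0)} = 0.013012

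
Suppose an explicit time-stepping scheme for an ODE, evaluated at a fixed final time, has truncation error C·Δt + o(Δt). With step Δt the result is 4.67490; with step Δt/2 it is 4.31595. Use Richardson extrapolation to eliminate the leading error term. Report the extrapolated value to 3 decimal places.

The leading error scales as Δt; refining by a factor of 2 reduces it by 2^1 = 2.
Extrapolated value = (2·A(Δt/2) − A(Δt)) / (2 − 1)
= (2·4.31595 − 4.67490) / 1
= 3.95700 / 1 = 3.95700

3.957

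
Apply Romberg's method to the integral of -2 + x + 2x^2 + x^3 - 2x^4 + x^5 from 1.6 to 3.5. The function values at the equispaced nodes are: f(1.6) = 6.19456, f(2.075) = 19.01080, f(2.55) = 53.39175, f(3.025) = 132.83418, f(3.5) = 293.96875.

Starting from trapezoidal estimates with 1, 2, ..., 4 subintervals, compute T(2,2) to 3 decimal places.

T(0,0) (trapezoid, 1 panel, h=1.9000): 285.15514
T(1,0) (trapezoid, 2 panels, h=0.9500): 193.29973
T(2,0) (trapezoid, 4 panels, h=0.4750): 168.77623
T(1,1) = 193.29973 + (193.29973 − 285.15514)/3 = 162.68126
T(2,1) = 168.77623 + (168.77623 − 193.29973)/3 = 160.60173
T(2,2) = 160.60173 + (160.60173 − 162.68126)/15 = 160.46309

160.463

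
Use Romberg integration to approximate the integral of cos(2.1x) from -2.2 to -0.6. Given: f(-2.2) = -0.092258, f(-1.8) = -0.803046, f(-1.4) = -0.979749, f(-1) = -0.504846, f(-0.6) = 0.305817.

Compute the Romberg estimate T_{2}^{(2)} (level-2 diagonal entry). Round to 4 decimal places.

T_{0}^{(0)} (trapezoid, 1 panel, h=1.6000): 0.170847
T_{1}^{(0)} (trapezoid, 2 panels, h=0.8000): -0.698376
T_{2}^{(0)} (trapezoid, 4 panels, h=0.4000): -0.872345
T_{1}^{(1)} = -0.698376 + (-0.698376 − 0.170847)/3 = -0.988117
T_{2}^{(1)} = -0.872345 + (-0.872345 − (-0.698376))/3 = -0.930335
T_{2}^{(2)} = -0.930335 + (-0.930335 − (-0.988117))/15 = -0.926483

-0.9265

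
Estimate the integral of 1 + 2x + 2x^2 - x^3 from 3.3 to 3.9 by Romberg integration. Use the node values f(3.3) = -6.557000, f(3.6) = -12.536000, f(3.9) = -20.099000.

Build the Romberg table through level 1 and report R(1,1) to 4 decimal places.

R(0,0) (trapezoid, 1 panel, h=0.6000): -7.996800
R(1,0) (trapezoid, 2 panels, h=0.3000): -7.759200
R(1,1) = -7.759200 + (-7.759200 − (-7.996800))/3 = -7.680000

-7.6800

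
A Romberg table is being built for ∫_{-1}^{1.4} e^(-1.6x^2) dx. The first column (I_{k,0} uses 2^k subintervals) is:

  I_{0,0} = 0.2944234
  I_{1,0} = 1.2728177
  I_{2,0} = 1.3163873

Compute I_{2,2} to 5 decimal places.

1.31304

Richardson extrapolation on the trapezoidal column (denominator 4−1=3):
I_{1,1} = 1.2728177 + (1.2728177 − 0.2944234)/3 = 1.5989491
I_{2,1} = (4·1.3163873 − 1.2728177) / 3 = 1.3309105
I_{2,2} = 1.3309105 + (1.3309105 − 1.5989491)/15 = 1.3130413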